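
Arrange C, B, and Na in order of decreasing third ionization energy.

IE_3 is the cost of taking one more electron from the +2 cation: C²⁺ still has 2 valence electrons; B²⁺ still has 1 valence electron; Na²⁺ is already 1 electron into the core.
Breaking into a closed-shell core is much more expensive than removing a leftover valence electron — Na has the largest IE_3 here.
Valence configurations: C²⁺ [He]2s², B²⁺ [He]2s¹.
Tabulated IE_3 (kJ/mol): C 4620, B 3660, Na 6910.
Hence IE_3: B < C < Na.

Na > C > B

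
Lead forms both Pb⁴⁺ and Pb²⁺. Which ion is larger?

Both ions have Z = 82 protons, but Pb⁴⁺ has lost more electrons, so its remaining electrons feel a larger effective nuclear charge per electron and are pulled in more tightly.
Higher positive charge → smaller ion, so Pb²⁺ > Pb⁴⁺.

Pb²⁺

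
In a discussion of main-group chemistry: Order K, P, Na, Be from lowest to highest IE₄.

The fourth ionization energy removes an electron from the +3 ion. For each element: K³⁺ is already 2 electrons into the core; P³⁺ still has 2 valence electrons; Na³⁺ is already 2 electrons into the core; Be³⁺ is already 1 electron into the core.
Core electrons are held far more tightly than valence electrons, so K, Na and Be top the IE_4 order.
Approximate IE_4 values (kJ/mol): K 5877, P 4964, Na 9543, Be 21007.
Putting it together, IE_4: P < K < Na < Be.

P < K < Na < Be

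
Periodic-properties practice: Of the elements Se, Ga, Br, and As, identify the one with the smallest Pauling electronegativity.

Ga

Ga is in period 4, group 13; As is in period 4, group 15; Se is in period 4, group 16; Br is in period 4, group 17.
Electronegativity increases across a period and decreases down a group, tracking effective nuclear charge and atomic size.
All lie in period 4, so electronegativity increases left to right.
The smallest Pauling electronegativity among these belongs to Ga.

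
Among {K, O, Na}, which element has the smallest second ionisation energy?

IE_2 is the cost of taking one more electron from the +1 cation: K⁺ is the bare [Ar] core; O⁺ still has 5 valence electrons; Na⁺ is the bare [Ne] core.
Usually core removal costs more than valence removal, but here the competition is close: a tightly held n=2 valence electron can cost more to remove than an n=3 core electron, so the actual values have to decide it.
The numbers (kJ/mol): K 3052, O 3388, Na 4562.
Overall IE_2 order: K < O < Na.

K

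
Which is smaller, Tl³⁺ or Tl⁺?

Both ions have Z = 81 protons, but Tl³⁺ has lost more electrons, so its remaining electrons feel a larger effective nuclear charge per electron and are pulled in more tightly.
Higher positive charge → smaller ion, so Tl⁺ > Tl³⁺.

Tl³⁺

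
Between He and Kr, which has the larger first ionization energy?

He

He is in period 1, group 18; Kr is in period 4, group 18.
First ionization energy rises across a period (greater Z_eff holds electrons more tightly) and falls down a group (valence electrons are farther from the nucleus).
All are in group 18, so first ionization energy increases up the group.
So He has the larger first ionization energy (He > Kr).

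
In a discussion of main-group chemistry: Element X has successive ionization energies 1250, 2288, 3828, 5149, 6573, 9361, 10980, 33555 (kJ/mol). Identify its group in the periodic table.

Group 17

Look for the largest jump between consecutive ionization energies: IE8/IE7 ≈ 3.1, far larger than any earlier ratio.
That jump marks the point where a core electron is being removed. So the atom has 7 valence electrons.
A main-group element with 7 valence electrons is in group 17.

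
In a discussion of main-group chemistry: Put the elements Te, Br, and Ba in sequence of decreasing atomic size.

Br is in period 4, group 17; Te is in period 5, group 16; Ba is in period 6, group 2.
Across a period the added protons contract the valence shell; down a group each new principal shell makes the atom larger.
Here both period and group differ, so the two effects have to be weighed against each other.
Te > Br: both effects reinforce here, so Te is clearly the larger of the two.
Ba > Te: relative to Te, both the across-period and down-group shifts push Ba's atomic radius up.
For reference (pm): Br 114, Te 136, Ba 196.
So from largest to smallest: Ba > Te > Br.

Ba > Te > Br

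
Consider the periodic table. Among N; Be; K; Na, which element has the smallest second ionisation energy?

After 1 electron has been removed, what remains? N⁺ still has 4 valence electrons; Be⁺ still has 1 valence electron; K⁺ is the bare [Ar] core; Na⁺ is the bare [Ne] core.
Pulling an electron out of a noble-gas core costs far more than removing a remaining valence electron, so K and Na sit at the high end of IE_2.
Valence configurations: N⁺ [He]2s²2p², Be⁺ [He]2s¹.
Tabulated IE_2 (kJ/mol): N 2856, Be 1757, K 3052, Na 4562.
Putting it together, IE_2: Be < N < K < Na.

Be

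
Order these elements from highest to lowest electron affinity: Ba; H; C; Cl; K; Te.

Cl > Te > C > H > K > Ba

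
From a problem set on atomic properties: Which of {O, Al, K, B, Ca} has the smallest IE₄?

Consider each +3 ion: O³⁺ still has 3 valence electrons; Al³⁺ is the bare [Ne] core; K³⁺ is already 2 electrons into the core; B³⁺ is the bare [He] core; Ca³⁺ is already 1 electron into the core.
Usually core removal costs more than valence removal, but here the competition is close: a tightly held n=2 valence electron can cost more to remove than an n=3 core electron, so the actual values have to decide it.
The numbers (kJ/mol): O 7469, Al 11577, K 5877, B 25026, Ca 6491.
Hence IE_4: K < Ca < O < Al < B.

K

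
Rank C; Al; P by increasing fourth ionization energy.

The fourth ionization energy removes an electron from the +3 ion. For each element: C³⁺ still has 1 valence electron; Al³⁺ is the bare [Ne] core; P³⁺ still has 2 valence electrons.
Breaking into a closed-shell core is much more expensive than removing a leftover valence electron — Al has the largest IE_4 here.
Valence configurations: C³⁺ [He]2s¹, P³⁺ [Ne]3s².
Approximate IE_4 values (kJ/mol): C 6223, Al 11577, P 4964.
Putting it together, IE_4: P < C < Al.

P < C < Al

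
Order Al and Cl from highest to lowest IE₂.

Cl, Al

Consider each +1 ion: Al⁺ still has 2 valence electrons; Cl⁺ still has 6 valence electrons.
All are still removing valence electrons, so compare the +1 ions as you would atoms: IE_2 generally rises across a period (higher Z_eff) and falls down a group (larger shell), subject to the usual subshell exceptions.
Valence configurations: Al⁺ [Ne]3s², Cl⁺ [Ne]3s²3p⁴.
The numbers (kJ/mol): Al 1817, Cl 2298.
Overall IE_2 order: Al < Cl.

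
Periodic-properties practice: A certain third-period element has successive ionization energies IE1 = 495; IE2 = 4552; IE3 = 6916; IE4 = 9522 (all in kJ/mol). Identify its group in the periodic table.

Group 1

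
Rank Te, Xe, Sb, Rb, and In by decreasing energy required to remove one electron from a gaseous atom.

Xe > Te > Sb > In > Rb

Rb is in period 5, group 1; In is in period 5, group 13; Sb is in period 5, group 15; Te is in period 5, group 16; Xe is in period 5, group 18.
Removing the outermost electron gets harder across a period and easier down a group.
All lie in period 5, so first ionization energy increases left to right.
So from highest to lowest: Xe > Te > Sb > In > Rb.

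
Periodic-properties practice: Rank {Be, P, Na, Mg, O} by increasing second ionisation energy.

The second ionization energy removes an electron from the +1 ion. For each element: Be⁺ still has 1 valence electron; P⁺ still has 4 valence electrons; Na⁺ is the bare [Ne] core; Mg⁺ still has 1 valence electron; O⁺ still has 5 valence electrons.
Core electrons are held far more tightly than valence electrons, so Na tops the IE_2 order.
Valence configurations: Be⁺ [He]2s¹, P⁺ [Ne]3s²3p², Mg⁺ [Ne]3s¹, O⁺ [He]2s²2p³.
Approximate IE_2 values (kJ/mol): Be 1757, P 1907, Na 4562, Mg 1451, O 3388.
Putting it together, IE_2: Mg < Be < P < O < Na.

Mg, Be, P, O, Na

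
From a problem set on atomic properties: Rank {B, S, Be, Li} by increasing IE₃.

The third ionization energy removes an electron from the +2 ion. For each element: B²⁺ still has 1 valence electron; S²⁺ still has 4 valence electrons; Be²⁺ is the bare [He] core; Li²⁺ is already 1 electron into the core.
Pulling an electron out of a noble-gas core costs far more than removing a remaining valence electron, so Li and Be sit at the high end of IE_3.
Valence configurations: B²⁺ [He]2s¹, S²⁺ [Ne]3s²3p².
The numbers (kJ/mol): B 3660, S 3357, Be 14849, Li 11815.
Hence IE_3: S < B < Li < Be.

S, B, Li, Be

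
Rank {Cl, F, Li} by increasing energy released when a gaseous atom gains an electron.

Li, F, Cl

Li is in period 2, group 1; F is in period 2, group 17; Cl is in period 3, group 17.
EA tends to increase across a period and decrease down a group, though the pattern is less regular than for IE or radius.
Neither a single period nor a single group — weigh both effects.
F > Li: both are in period 2; the period trend gives F the larger value.
Cl > F: this pair runs against the simple trend — see the exception note.
Note the exception: Cl has a higher electron affinity than F, contrary to the simple trend — F's small 2p subshell makes the incoming electron feel strong e⁻–e⁻ repulsion, so Cl actually releases more energy on gaining an electron.
Approximate values (kJ/mol): Li 60, F 328, Cl 349.
So from lowest to highest: Li < F < Cl.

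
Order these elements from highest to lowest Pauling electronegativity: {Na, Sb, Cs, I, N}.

N > I > Sb > Na > Cs

N is in period 2, group 15; Na is in period 3, group 1; Sb is in period 5, group 15; I is in period 5, group 17; Cs is in period 6, group 1.
Atoms toward the upper right of the periodic table pull bonding electrons most strongly.
Here both period and group differ, so the two effects have to be weighed against each other.
Na > Cs: they share group 1; the group trend gives Na the larger value.
Sb > Na: period and group pull opposite ways; the across-period shift dominates (2.05 vs 0.93).
I > Sb: I lies to the right of Sb in period 5, so the across-period effect alone puts I higher.
N > I: the two effects oppose for this pair; the down-group effect wins (3.04 vs 2.66).
Tabulated electronegativity (Pauling): N 3.04, Na 0.93, Sb 2.05, I 2.66, Cs 0.79.
So from highest to lowest: N > I > Sb > Na > Cs.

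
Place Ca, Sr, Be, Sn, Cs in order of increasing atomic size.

Be < Sn < Ca < Sr < Cs

Be is in period 2, group 2; Ca is in period 4, group 2; Sr is in period 5, group 2; Sn is in period 5, group 14; Cs is in period 6, group 1.
Across a period the added protons contract the valence shell; down a group each new principal shell makes the atom larger.
These span different periods and groups, so the two trends combine.
Sn > Be: period and group pull opposite ways; the down-group shift dominates (140 vs 102 pm).
Ca > Sn: period and group pull opposite ways; the across-period shift dominates (171 vs 140 pm).
Sr > Ca: they share group 2; the group trend gives Sr the larger value.
Cs > Sr: relative to Sr, both the across-period and down-group shifts push Cs's atomic radius up.
Approximate values (pm): Be 102, Ca 171, Sr 185, Sn 140, Cs 232.
So from smallest to largest: Be < Sn < Ca < Sr < Cs.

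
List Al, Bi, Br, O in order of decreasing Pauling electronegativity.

O, Br, Bi, Al

O is in period 2, group 16; Al is in period 3, group 13; Br is in period 4, group 17; Bi is in period 6, group 15.
Atoms toward the upper right of the periodic table pull bonding electrons most strongly.
Here both period and group differ, so the two effects have to be weighed against each other.
Bi > Al: period and group pull opposite ways; the across-period shift dominates (2.02 vs 1.61).
Br > Bi: relative to Bi, both the across-period and down-group shifts push Br's electronegativity up.
O > Br: the two effects oppose for this pair; the down-group effect wins (3.44 vs 2.96).
For reference (Pauling): O 3.44, Al 1.61, Br 2.96, Bi 2.02.
So from highest to lowest: O > Br > Bi > Al.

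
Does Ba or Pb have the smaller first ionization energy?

Ba is in period 6, group 2; Pb is in period 6, group 14.
Removing the outermost electron gets harder across a period and easier down a group.
All lie in period 6, so first ionization energy increases left to right.
So Ba has the smaller first ionization energy (Ba < Pb).

Ba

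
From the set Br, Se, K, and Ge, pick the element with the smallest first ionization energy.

K is in period 4, group 1; Ge is in period 4, group 14; Se is in period 4, group 16; Br is in period 4, group 17.
Across a period the outer electron is held more tightly (higher IE₁); down a group it sits in a higher shell, more shielded, and comes off more easily.
All lie in period 4, so first ionization energy increases left to right.
The smallest first ionization energy among these belongs to K.

K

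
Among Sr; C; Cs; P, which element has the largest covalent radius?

Radius decreases left→right (rising Z_eff, same n) and increases top→bottom (higher n).
Here both period and group differ, so the two effects have to be weighed against each other.
P > C: period and group pull opposite ways; the down-group shift dominates (111 vs 75 pm).
Sr > P: both effects reinforce here, so Sr is clearly the larger of the two.
Cs > Sr: relative to Sr, both the across-period and down-group shifts push Cs's atomic radius up.
Approximate values (pm): C 75, P 111, Sr 185, Cs 232.
The largest covalent radius among these belongs to Cs.

Cs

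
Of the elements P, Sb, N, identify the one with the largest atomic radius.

Sb

N is in period 2, group 15; P is in period 3, group 15; Sb is in period 5, group 15.
Atomic radius shrinks across a period as nuclear charge pulls the same shell inward, and grows down a group as new shells are added.
All are in group 15, so atomic radius increases down the group.
The largest atomic radius among these belongs to Sb.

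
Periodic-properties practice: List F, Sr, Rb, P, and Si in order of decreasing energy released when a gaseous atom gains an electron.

F > Si > P > Rb > Sr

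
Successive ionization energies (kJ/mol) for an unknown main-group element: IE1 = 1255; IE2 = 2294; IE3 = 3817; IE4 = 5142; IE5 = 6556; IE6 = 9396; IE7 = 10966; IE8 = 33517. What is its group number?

Group 17

Look for the largest jump between consecutive ionization energies: IE8/IE7 ≈ 3.1, far larger than any earlier ratio.
That jump marks the point where a core electron is being removed. So the atom has 7 valence electrons.
A main-group element with 7 valence electrons is in group 17.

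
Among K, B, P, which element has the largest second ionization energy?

The second ionization energy removes an electron from the +1 ion. For each element: K⁺ is the bare [Ar] core; B⁺ still has 2 valence electrons; P⁺ still has 4 valence electrons.
Pulling an electron out of a noble-gas core costs far more than removing a remaining valence electron, so K sits at the high end of IE_2.
Valence configurations: B⁺ [He]2s², P⁺ [Ne]3s²3p².
Tabulated IE_2 (kJ/mol): K 3052, B 2427, P 1907.
So the second ionization energies run P < B < K.

K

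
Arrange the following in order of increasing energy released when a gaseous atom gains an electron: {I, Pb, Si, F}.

F is in period 2, group 17; Si is in period 3, group 14; I is in period 5, group 17; Pb is in period 6, group 14.
Atoms with high Z_eff and room in the valence shell (especially the halogens) have the most exothermic electron affinities.
Here both period and group differ, so the two effects have to be weighed against each other.
Si > Pb: they share group 14; the group trend gives Si the larger value.
I > Si: the two effects oppose for this pair; the across-period effect wins (295 vs 134 kJ/mol).
F > I: they share group 17; the group trend gives F the larger value.
Approximate values (kJ/mol): F 328, Si 134, I 295, Pb 35.
So from lowest to highest: Pb < Si < I < F.

Pb < Si < I < F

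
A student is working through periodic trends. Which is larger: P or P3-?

P3-

Forming P3- adds 3 electrons to P. More electron–electron repulsion in the same shell, with unchanged nuclear charge, lets the cloud expand.
An anion is larger than its parent atom: P3- > P.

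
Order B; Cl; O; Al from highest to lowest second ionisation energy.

O, B, Cl, Al

After 1 electron has been removed, what remains? B⁺ still has 2 valence electrons; Cl⁺ still has 6 valence electrons; O⁺ still has 5 valence electrons; Al⁺ still has 2 valence electrons.
All are still removing valence electrons, so compare the +1 ions as you would atoms: IE_2 generally rises across a period (higher Z_eff) and falls down a group (larger shell), subject to the usual subshell exceptions.
Valence configurations: B⁺ [He]2s², Cl⁺ [Ne]3s²3p⁴, O⁺ [He]2s²2p³, Al⁺ [Ne]3s².
Tabulated IE_2 (kJ/mol): B 2427, Cl 2298, O 3388, Al 1817.
Hence IE_2: Al < Cl < B < O.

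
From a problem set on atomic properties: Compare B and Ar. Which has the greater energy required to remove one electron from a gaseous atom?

B is in period 2, group 13; Ar is in period 3, group 18.
IE₁ increases left→right with effective nuclear charge and decreases top→bottom as the valence shell moves farther out.
Here both period and group differ, so the two effects have to be weighed against each other.
Ar > B: period and group pull opposite ways; the across-period shift dominates (1521 vs 801 kJ/mol).
For reference (kJ/mol): B 801, Ar 1521.
So Ar has the greater energy required to remove one electron from a gaseous atom (Ar > B).

Ar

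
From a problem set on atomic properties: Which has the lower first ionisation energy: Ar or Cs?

Across a period the outer electron is held more tightly (higher IE₁); down a group it sits in a higher shell, more shielded, and comes off more easily.
Neither a single period nor a single group — weigh both effects.
Ar > Cs: relative to Cs, both the across-period and down-group shifts push Ar's first ionization energy up.
Tabulated first ionization energy (kJ/mol): Ar 1521, Cs 376.
So Cs has the lower first ionisation energy (Cs < Ar).

Cs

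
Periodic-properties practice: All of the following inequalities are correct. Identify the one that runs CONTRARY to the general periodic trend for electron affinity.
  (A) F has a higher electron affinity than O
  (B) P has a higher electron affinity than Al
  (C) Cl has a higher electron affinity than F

The general trend: electron affinity increases across a period and decreases down a group.
(A) F (period 2, group 17) vs O (period 2, group 16): the stated order agrees with the simple trend.
(B) P (period 3, group 15) vs Al (period 3, group 13): the stated order agrees with the simple trend.
(C) Cl (period 3, group 17) vs F (period 2, group 17): the stated order contradicts the simple trend.
The exception is (C): F's small 2p subshell makes the incoming electron feel strong e⁻–e⁻ repulsion, so Cl actually releases more energy on gaining an electron.

(C)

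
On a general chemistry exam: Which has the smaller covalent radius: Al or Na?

Al

Na is in period 3, group 1; Al is in period 3, group 13.
Atomic radius shrinks across a period as nuclear charge pulls the same shell inward, and grows down a group as new shells are added.
All lie in period 3, so atomic radius increases right to left.
So Al has the smaller covalent radius (Al < Na).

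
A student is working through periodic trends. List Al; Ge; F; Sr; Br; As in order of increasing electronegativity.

F is in period 2, group 17; Al is in period 3, group 13; Ge is in period 4, group 14; As is in period 4, group 15; Br is in period 4, group 17; Sr is in period 5, group 2.
Smaller atoms with higher effective nuclear charge are more electronegative.
Neither a single period nor a single group — weigh both effects.
Al > Sr: both effects reinforce here, so Al is clearly the higher of the two.
Ge > Al: period and group pull opposite ways; the across-period shift dominates (2.01 vs 1.61).
As > Ge: As lies to the right of Ge in period 4, so the across-period effect alone puts As higher.
Br > As: both are in period 4; the period trend gives Br the larger value.
F > Br: they share group 17; the group trend gives F the larger value.
Tabulated electronegativity (Pauling): F 3.98, Al 1.61, Ge 2.01, As 2.18, Br 2.96, Sr 0.95.
So from lowest to highest: Sr < Al < Ge < As < Br < F.

Sr < Al < Ge < As < Br < F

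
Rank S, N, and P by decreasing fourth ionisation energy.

N > P > S

The fourth ionization energy removes an electron from the +3 ion. For each element: S³⁺ still has 3 valence electrons; N³⁺ still has 2 valence electrons; P³⁺ still has 2 valence electrons.
All are still removing valence electrons, so compare the +3 ions as you would atoms: IE_4 generally rises across a period (higher Z_eff) and falls down a group (larger shell), subject to the usual subshell exceptions.
Valence configurations: S³⁺ [Ne]3s²3p¹, N³⁺ [He]2s², P³⁺ [Ne]3s².
S³⁺ loses a lone 3p electron whereas P³⁺ must break into a filled 3s² pair, so IE_4(P) > IE_4(S) even though S has the higher nuclear charge.
The numbers (kJ/mol): S 4556, N 7475, P 4964.
Hence IE_4: S < P < N.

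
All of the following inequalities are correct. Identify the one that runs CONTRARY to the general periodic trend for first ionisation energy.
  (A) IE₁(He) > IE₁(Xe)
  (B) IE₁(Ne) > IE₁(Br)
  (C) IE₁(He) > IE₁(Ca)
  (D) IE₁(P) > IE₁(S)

The general trend: first ionisation energy increases across a period and decreases down a group.
(A) He (period 1, group 18) vs Xe (period 5, group 18): the stated order agrees with the simple trend.
(B) Ne (period 2, group 18) vs Br (period 4, group 17): the stated order agrees with the simple trend.
(C) He (period 1, group 18) vs Ca (period 4, group 2): the stated order agrees with the simple trend.
(D) P (period 3, group 15) vs S (period 3, group 16): the stated order contradicts the simple trend.
The exception is (D): S (3p⁴) ionizes more easily than half-filled P (3p³) because the paired 3p electron in S is pushed out by e⁻–e⁻ repulsion.

(D)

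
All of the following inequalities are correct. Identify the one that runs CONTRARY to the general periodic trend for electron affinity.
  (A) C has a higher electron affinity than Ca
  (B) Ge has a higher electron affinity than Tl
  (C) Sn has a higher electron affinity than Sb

(C)

The general trend: electron affinity increases across a period and decreases down a group.
(A) C (period 2, group 14) vs Ca (period 4, group 2): the stated order agrees with the simple trend.
(B) Ge (period 4, group 14) vs Tl (period 6, group 13): the stated order agrees with the simple trend.
(C) Sn (period 5, group 14) vs Sb (period 5, group 15): the stated order contradicts the simple trend.
The exception is (C): adding an electron to Sb's half-filled 5p³ is unfavourable, so Sn has the more exothermic EA.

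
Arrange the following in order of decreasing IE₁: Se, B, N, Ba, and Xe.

N > Xe > Se > B > Ba

B is in period 2, group 13; N is in period 2, group 15; Se is in period 4, group 16; Xe is in period 5, group 18; Ba is in period 6, group 2.
Across a period the outer electron is held more tightly (higher IE₁); down a group it sits in a higher shell, more shielded, and comes off more easily.
Here both period and group differ, so the two effects have to be weighed against each other.
B > Ba: relative to Ba, both the across-period and down-group shifts push B's first ionization energy up.
Se > B: the two effects oppose for this pair; the across-period effect wins (941 vs 801 kJ/mol).
Xe > Se: period and group pull opposite ways; the across-period shift dominates (1170 vs 941 kJ/mol).
N > Xe: period and group pull opposite ways; the down-group shift dominates (1402 vs 1170 kJ/mol).
For reference (kJ/mol): B 801, N 1402, Se 941, Xe 1170, Ba 503.
So from highest to lowest: N > Xe > Se > B > Ba.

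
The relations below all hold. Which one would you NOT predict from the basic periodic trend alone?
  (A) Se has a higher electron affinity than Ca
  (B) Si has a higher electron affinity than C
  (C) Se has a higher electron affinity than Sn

(B)

The general trend: electron affinity increases across a period and decreases down a group.
(A) Se (period 4, group 16) vs Ca (period 4, group 2): the stated order agrees with the simple trend.
(B) Si (period 3, group 14) vs C (period 2, group 14): the stated order contradicts the simple trend.
(C) Se (period 4, group 16) vs Sn (period 5, group 14): the stated order agrees with the simple trend.
The exception is (B): Si's larger, more diffuse 3p orbitals accept an added electron slightly more readily than C's compact 2p.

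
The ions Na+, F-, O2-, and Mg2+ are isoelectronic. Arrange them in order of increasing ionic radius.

Mg2+ < Na+ < F- < O2-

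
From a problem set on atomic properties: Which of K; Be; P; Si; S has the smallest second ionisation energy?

Si

IE_2 is the cost of taking one more electron from the +1 cation: K⁺ is the bare [Ar] core; Be⁺ still has 1 valence electron; P⁺ still has 4 valence electrons; Si⁺ still has 3 valence electrons; S⁺ still has 5 valence electrons.
Core electrons are held far more tightly than valence electrons, so K tops the IE_2 order.
Valence configurations: Be⁺ [He]2s¹, P⁺ [Ne]3s²3p², Si⁺ [Ne]3s²3p¹, S⁺ [Ne]3s²3p³.
Approximate IE_2 values (kJ/mol): K 3052, Be 1757, P 1907, Si 1577, S 2252.
Putting it together, IE_2: Si < Be < P < S < K.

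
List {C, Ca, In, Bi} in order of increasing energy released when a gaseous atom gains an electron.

Ca < In < Bi < C

C is in period 2, group 14; Ca is in period 4, group 2; In is in period 5, group 13; Bi is in period 6, group 15.
Electron affinity generally becomes more exothermic across a period toward the halogens and less exothermic down a group.
Neither a single period nor a single group — weigh both effects.
In > Ca: period and group pull opposite ways; the across-period shift dominates (29 vs 2 kJ/mol).
Bi > In: period and group pull opposite ways; the across-period shift dominates (91 vs 29 kJ/mol).
C > Bi: period and group pull opposite ways; the down-group shift dominates (122 vs 91 kJ/mol).
For reference (kJ/mol): C 122, Ca 2, In 29, Bi 91.
So from lowest to highest: Ca < In < Bi < C.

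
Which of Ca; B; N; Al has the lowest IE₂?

Ca

After 1 electron has been removed, what remains? Ca⁺ still has 1 valence electron; B⁺ still has 2 valence electrons; N⁺ still has 4 valence electrons; Al⁺ still has 2 valence electrons.
All are still removing valence electrons, so compare the +1 ions as you would atoms: IE_2 generally rises across a period (higher Z_eff) and falls down a group (larger shell), subject to the usual subshell exceptions.
Valence configurations: Ca⁺ [Ar]4s¹, B⁺ [He]2s², N⁺ [He]2s²2p², Al⁺ [Ne]3s².
The numbers (kJ/mol): Ca 1145, B 2427, N 2856, Al 1817.
Putting it together, IE_2: Ca < Al < B < N.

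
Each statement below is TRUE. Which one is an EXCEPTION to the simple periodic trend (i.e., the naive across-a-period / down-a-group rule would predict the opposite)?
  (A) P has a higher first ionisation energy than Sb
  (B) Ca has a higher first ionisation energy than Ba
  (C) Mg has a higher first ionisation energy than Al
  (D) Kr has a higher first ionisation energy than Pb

The general trend: first ionisation energy increases across a period and decreases down a group.
(A) P (period 3, group 15) vs Sb (period 5, group 15): the stated order agrees with the simple trend.
(B) Ca (period 4, group 2) vs Ba (period 6, group 2): the stated order agrees with the simple trend.
(C) Mg (period 3, group 2) vs Al (period 3, group 13): the stated order contradicts the simple trend.
(D) Kr (period 4, group 18) vs Pb (period 6, group 14): the stated order agrees with the simple trend.
The exception is (C): Al's single 3p electron is easier to remove than one from Mg's filled 3s².

(C)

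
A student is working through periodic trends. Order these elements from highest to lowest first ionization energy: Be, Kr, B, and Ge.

Kr > Be > B > Ge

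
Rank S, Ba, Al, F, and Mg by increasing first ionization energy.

Ba < Al < Mg < S < F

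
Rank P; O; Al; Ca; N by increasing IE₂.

Consider each +1 ion: P⁺ still has 4 valence electrons; O⁺ still has 5 valence electrons; Al⁺ still has 2 valence electrons; Ca⁺ still has 1 valence electron; N⁺ still has 4 valence electrons.
All are still removing valence electrons, so compare the +1 ions as you would atoms: IE_2 generally rises across a period (higher Z_eff) and falls down a group (larger shell), subject to the usual subshell exceptions.
Valence configurations: P⁺ [Ne]3s²3p², O⁺ [He]2s²2p³, Al⁺ [Ne]3s², Ca⁺ [Ar]4s¹, N⁺ [He]2s²2p².
Approximate IE_2 values (kJ/mol): P 1907, O 3388, Al 1817, Ca 1145, N 2856.
Hence IE_2: Ca < Al < P < N < O.

Ca, Al, P, N, O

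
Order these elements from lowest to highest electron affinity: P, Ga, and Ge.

P is in period 3, group 15; Ga is in period 4, group 13; Ge is in period 4, group 14.
EA tends to increase across a period and decrease down a group, though the pattern is less regular than for IE or radius.
Neither a single period nor a single group — weigh both effects.
P > Ga: relative to Ga, both the across-period and down-group shifts push P's electron affinity up.
Ge > P: this pair runs against the simple trend — see the exception note.
Note the exception: Ge has a higher electron affinity than P, contrary to the simple trend — adding an electron to P's half-filled np³ subshell costs electron-pairing energy.
For reference (kJ/mol): P 72, Ga 29, Ge 119.
So from lowest to highest: Ga < P < Ge.

Ga < P < Ge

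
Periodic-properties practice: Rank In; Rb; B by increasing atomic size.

B < In < Rb

B is in period 2, group 13; Rb is in period 5, group 1; In is in period 5, group 13.
Moving right in a period, electrons are added to the same shell under a stronger nuclear pull, so atoms get smaller; moving down, a new shell is opened and atoms get larger.
Neither a single period nor a single group — weigh both effects.
In > B: they share group 13; the group trend gives In the larger value.
Rb > In: Rb lies to the left of In in period 5, so the across-period effect alone puts Rb larger.
Approximate values (pm): B 85, Rb 210, In 142.
So from smallest to largest: B < In < Rb.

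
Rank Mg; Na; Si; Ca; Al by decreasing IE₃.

After 2 electrons have been removed, what remains? Mg²⁺ is the bare [Ne] core; Na²⁺ is already 1 electron into the core; Si²⁺ still has 2 valence electrons; Ca²⁺ is the bare [Ar] core; Al²⁺ still has 1 valence electron.
Core electrons are held far more tightly than valence electrons, so Ca, Na and Mg top the IE_3 order.
Valence configurations: Si²⁺ [Ne]3s², Al²⁺ [Ne]3s¹.
Approximate IE_3 values (kJ/mol): Mg 7733, Na 6910, Si 3232, Ca 4912, Al 2745.
Hence IE_3: Al < Si < Ca < Na < Mg.

Mg, Na, Ca, Si, Al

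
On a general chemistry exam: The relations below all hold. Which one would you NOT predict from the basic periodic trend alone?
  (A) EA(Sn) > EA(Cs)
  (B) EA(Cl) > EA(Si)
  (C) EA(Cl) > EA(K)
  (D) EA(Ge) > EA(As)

(D)

The general trend: electron affinity increases across a period and decreases down a group.
(A) Sn (period 5, group 14) vs Cs (period 6, group 1): the stated order agrees with the simple trend.
(B) Cl (period 3, group 17) vs Si (period 3, group 14): the stated order agrees with the simple trend.
(C) Cl (period 3, group 17) vs K (period 4, group 1): the stated order agrees with the simple trend.
(D) Ge (period 4, group 14) vs As (period 4, group 15): the stated order contradicts the simple trend.
The exception is (D): adding an electron to As's half-filled 4p³ is unfavourable, so Ge (4p²) has the more exothermic EA.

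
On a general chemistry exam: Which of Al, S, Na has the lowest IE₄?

IE_4 is the cost of taking one more electron from the +3 cation: Al³⁺ is the bare [Ne] core; S³⁺ still has 3 valence electrons; Na³⁺ is already 2 electrons into the core.
Core electrons are held far more tightly than valence electrons, so Na and Al top the IE_4 order.
The numbers (kJ/mol): Al 11577, S 4556, Na 9543.
Putting it together, IE_4: S < Na < Al.

S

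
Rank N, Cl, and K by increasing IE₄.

Cl < K < N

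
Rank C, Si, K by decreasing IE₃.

After 2 electrons have been removed, what remains? C²⁺ still has 2 valence electrons; Si²⁺ still has 2 valence electrons; K²⁺ is already 1 electron into the core.
Usually core removal costs more than valence removal, but here the competition is close: a tightly held n=2 valence electron can cost more to remove than an n=3 core electron, so the actual values have to decide it.
Valence configurations: C²⁺ [He]2s², Si²⁺ [Ne]3s².
Tabulated IE_3 (kJ/mol): C 4620, Si 3232, K 4420.
Overall IE_3 order: Si < K < C.

C > K > Si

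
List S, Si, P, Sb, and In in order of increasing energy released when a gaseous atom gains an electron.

Si is in period 3, group 14; P is in period 3, group 15; S is in period 3, group 16; In is in period 5, group 13; Sb is in period 5, group 15.
Adding an electron releases more energy for atoms nearer the top right (short of the noble gases).
Neither a single period nor a single group — weigh both effects.
P > In: both effects reinforce here, so P is clearly the higher of the two.
Sb > P: this pair runs against the simple trend — see the exception note.
Si > Sb: period and group pull opposite ways; the down-group shift dominates (134 vs 103 kJ/mol).
S > Si: S lies to the right of Si in period 3, so the across-period effect alone puts S higher.
Note the exception: Sb has a higher electron affinity than P, contrary to the simple trend — both are half-filled np³, but the pairing/repulsion penalty for the added electron shrinks as the p orbitals become larger and more diffuse down the group, and for Sb that outweighs the weaker nuclear attraction.
Note the exception: Si has a higher electron affinity than P, contrary to the simple trend — adding an electron to P's half-filled 3p³ is unfavourable, so Si (3p²) has the more exothermic EA.
For reference (kJ/mol): Si 134, P 72, S 200, In 29, Sb 103.
So from lowest to highest: In < P < Sb < Si < S.

In < P < Sb < Si < S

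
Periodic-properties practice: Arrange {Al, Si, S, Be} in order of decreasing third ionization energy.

Be, S, Si, Al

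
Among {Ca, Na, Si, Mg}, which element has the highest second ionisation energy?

Na

IE_2 is the cost of taking one more electron from the +1 cation: Ca⁺ still has 1 valence electron; Na⁺ is the bare [Ne] core; Si⁺ still has 3 valence electrons; Mg⁺ still has 1 valence electron.
Breaking into a closed-shell core is much more expensive than removing a leftover valence electron — Na has the largest IE_2 here.
Valence configurations: Ca⁺ [Ar]4s¹, Si⁺ [Ne]3s²3p¹, Mg⁺ [Ne]3s¹.
Tabulated IE_2 (kJ/mol): Ca 1145, Na 4562, Si 1577, Mg 1451.
Overall IE_2 order: Ca < Mg < Si < Na.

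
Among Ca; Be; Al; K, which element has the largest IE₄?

Be

IE_4 is the cost of taking one more electron from the +3 cation: Ca³⁺ is already 1 electron into the core; Be³⁺ is already 1 electron into the core; Al³⁺ is the bare [Ne] core; K³⁺ is already 2 electrons into the core.
All of these are removing an electron from a noble-gas core or deeper; the smaller core (lower principal quantum number) is held far more tightly, and within a period the higher nuclear charge binds the same core more tightly.
The numbers (kJ/mol): Ca 6491, Be 21007, Al 11577, K 5877.
Putting it together, IE_4: K < Ca < Al < Be.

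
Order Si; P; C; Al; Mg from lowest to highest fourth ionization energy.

Si < P < C < Mg < Al

The fourth ionization energy removes an electron from the +3 ion. For each element: Si³⁺ still has 1 valence electron; P³⁺ still has 2 valence electrons; C³⁺ still has 1 valence electron; Al³⁺ is the bare [Ne] core; Mg³⁺ is already 1 electron into the core.
Breaking into a closed-shell core is much more expensive than removing a leftover valence electron — Mg and Al have the largest IE_4 here.
Valence configurations: Si³⁺ [Ne]3s¹, P³⁺ [Ne]3s², C³⁺ [He]2s¹.
Approximate IE_4 values (kJ/mol): Si 4356, P 4964, C 6223, Al 11577, Mg 10543.
Hence IE_4: Si < P < C < Mg < Al.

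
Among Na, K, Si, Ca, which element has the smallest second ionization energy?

The second ionization energy removes an electron from the +1 ion. For each element: Na⁺ is the bare [Ne] core; K⁺ is the bare [Ar] core; Si⁺ still has 3 valence electrons; Ca⁺ still has 1 valence electron.
Core electrons are held far more tightly than valence electrons, so K and Na top the IE_2 order.
Valence configurations: Si⁺ [Ne]3s²3p¹, Ca⁺ [Ar]4s¹.
The numbers (kJ/mol): Na 4562, K 3052, Si 1577, Ca 1145.
Hence IE_2: Ca < Si < K < Na.

Ca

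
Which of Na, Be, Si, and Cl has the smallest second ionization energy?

IE_2 is the cost of taking one more electron from the +1 cation: Na⁺ is the bare [Ne] core; Be⁺ still has 1 valence electron; Si⁺ still has 3 valence electrons; Cl⁺ still has 6 valence electrons.
Core electrons are held far more tightly than valence electrons, so Na tops the IE_2 order.
Valence configurations: Be⁺ [He]2s¹, Si⁺ [Ne]3s²3p¹, Cl⁺ [Ne]3s²3p⁴.
Approximate IE_2 values (kJ/mol): Na 4562, Be 1757, Si 1577, Cl 2298.
So the second ionization energies run Si < Be < Cl < Na.

Si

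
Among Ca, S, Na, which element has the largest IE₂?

The second ionization energy removes an electron from the +1 ion. For each element: Ca⁺ still has 1 valence electron; S⁺ still has 5 valence electrons; Na⁺ is the bare [Ne] core.
Breaking into a closed-shell core is much more expensive than removing a leftover valence electron — Na has the largest IE_2 here.
Valence configurations: Ca⁺ [Ar]4s¹, S⁺ [Ne]3s²3p³.
The numbers (kJ/mol): Ca 1145, S 2252, Na 4562.
Putting it together, IE_2: Ca < S < Na.

Na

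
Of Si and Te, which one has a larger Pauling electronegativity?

Si is in period 3, group 14; Te is in period 5, group 16.
EN rises left→right (higher Z_eff, smaller atoms) and falls top→bottom (larger, more shielded atoms).
Neither a single period nor a single group — weigh both effects.
Te > Si: the two effects oppose for this pair; the across-period effect wins (2.10 vs 1.90).
Tabulated electronegativity (Pauling): Si 1.90, Te 2.10.
So Te has the larger Pauling electronegativity (Te > Si).

Te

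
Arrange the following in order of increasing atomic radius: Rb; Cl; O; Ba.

O < Cl < Ba < Rb

O is in period 2, group 16; Cl is in period 3, group 17; Rb is in period 5, group 1; Ba is in period 6, group 2.
Atomic radius shrinks across a period as nuclear charge pulls the same shell inward, and grows down a group as new shells are added.
These span different periods and groups, so the two trends combine.
Cl > O: period and group pull opposite ways; the down-group shift dominates (99 vs 63 pm).
Ba > Cl: both effects reinforce here, so Ba is clearly the larger of the two.
Rb > Ba: period and group pull opposite ways; the across-period shift dominates (210 vs 196 pm).
Tabulated atomic radius (pm): O 63, Cl 99, Rb 210, Ba 196.
So from smallest to largest: O < Cl < Ba < Rb.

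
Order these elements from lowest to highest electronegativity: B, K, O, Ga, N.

K < Ga < B < N < O

B is in period 2, group 13; N is in period 2, group 15; O is in period 2, group 16; K is in period 4, group 1; Ga is in period 4, group 13.
Smaller atoms with higher effective nuclear charge are more electronegative.
Neither a single period nor a single group — weigh both effects.
Ga > K: both are in period 4; the period trend gives Ga the larger value.
B > Ga: they share group 13; the group trend gives B the larger value.
N > B: N lies to the right of B in period 2, so the across-period effect alone puts N higher.
O > N: both are in period 2; the period trend gives O the larger value.
For reference (Pauling): B 2.04, N 3.04, O 3.44, K 0.82, Ga 1.81.
So from lowest to highest: K < Ga < B < N < O.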